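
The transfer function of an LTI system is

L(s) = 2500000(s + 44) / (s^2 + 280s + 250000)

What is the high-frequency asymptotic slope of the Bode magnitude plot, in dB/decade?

Each pole contributes −20 dB/decade at high frequency; each zero contributes +20 dB/decade.
Net: 1 zero(s) − 2 pole(s) → -20 dB/decade.

-20 dB/decade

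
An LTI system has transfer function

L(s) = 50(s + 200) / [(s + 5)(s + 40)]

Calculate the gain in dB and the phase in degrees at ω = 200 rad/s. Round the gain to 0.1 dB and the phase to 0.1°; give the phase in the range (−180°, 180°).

-9.2 dB, -122.3°

At s = jω = j200:
zero (s+200): 200 + j200 → |·| = √(200²+200²) = √80000 ≈ 282.84, ∠ = arctan(200/200) ≈ 45.00°
pole (s+5): 5 + j200 → |·| = √(5²+200²) = √40025 ≈ 200.06, ∠ = arctan(200/5) ≈ 88.57°
pole (s+40): 40 + j200 → |·| = √(40²+200²) = √41600 ≈ 203.96, ∠ = arctan(200/40) ≈ 78.69°
|L| = 50 · 282.84 / 40804 ≈ 0.34658
Gain = 20 log₁₀(0.34658) ≈ -9.20 dB
∠L = 45.00° − 167.26° = -122.26°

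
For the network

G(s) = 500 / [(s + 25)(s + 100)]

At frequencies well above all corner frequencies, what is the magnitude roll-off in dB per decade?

Each pole contributes −20 dB/decade at high frequency; each zero contributes +20 dB/decade.
Net: 0 zero(s) − 2 pole(s) → -40 dB/decade.

-40 dB/decade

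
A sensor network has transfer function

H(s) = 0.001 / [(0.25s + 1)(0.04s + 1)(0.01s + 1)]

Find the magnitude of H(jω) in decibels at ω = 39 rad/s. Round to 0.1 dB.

At ω = 39 rad/s:
pole (1 + j39·0.25) = 1 + j9.75 → |·| ≈ 9.8011, ∠ ≈ 84.14°
pole (1 + j39·0.04) = 1 + j1.56 → |·| ≈ 1.853, ∠ ≈ 57.34°
pole (1 + j39·0.01) = 1 + j0.39 → |·| ≈ 1.0734, ∠ ≈ 21.31°
|H| = 0.001 · 1 / (9.8011 · 1.853 · 1.0734) ≈ 5.1297e-05
Gain = 20 log₁₀(5.1297e-05) ≈ -85.80 dB

-85.8 dB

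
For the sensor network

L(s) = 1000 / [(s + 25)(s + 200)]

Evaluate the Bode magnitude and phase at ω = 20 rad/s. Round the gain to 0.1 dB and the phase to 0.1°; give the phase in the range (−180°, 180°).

At s = jω = j20:
pole (s+25): 25 + j20 → |·| = √(25²+20²) = √1025 ≈ 32.016, ∠ = arctan(20/25) ≈ 38.66°
pole (s+200): 200 + j20 → |·| = √(200²+20²) = √40400 ≈ 201, ∠ = arctan(20/200) ≈ 5.71°
|L| = 1000 / 6435.2 ≈ 0.1554
Gain = 20 log₁₀(0.1554) ≈ -16.17 dB
∠L = 0.00° − 44.37° = -44.37°

-16.2 dB, -44.4°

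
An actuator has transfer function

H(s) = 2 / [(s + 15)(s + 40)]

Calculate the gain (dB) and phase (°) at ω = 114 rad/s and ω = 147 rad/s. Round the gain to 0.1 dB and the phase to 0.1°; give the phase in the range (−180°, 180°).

ω = 114: -76.8 dB, -153.2°; ω = 147: -81.0 dB, -159.0°

At s = jω = j114:
pole (s+15): 15 + j114 → |·| = √(15²+114²) = √13221 ≈ 114.98, ∠ = arctan(114/15) ≈ 82.50°
pole (s+40): 40 + j114 → |·| = √(40²+114²) = √14596 ≈ 120.81, ∠ = arctan(114/40) ≈ 70.67°
|H| = 2 / 13891 ≈ 0.00014398
Gain = 20 log₁₀(0.00014398) ≈ -76.83 dB
∠H = 0.00° − 153.17° = -153.17°

At s = jω = j147:
pole (s+15): 15 + j147 → |·| = √(15²+147²) = √21834 ≈ 147.76, ∠ = arctan(147/15) ≈ 84.17°
pole (s+40): 40 + j147 → |·| = √(40²+147²) = √23209 ≈ 152.35, ∠ = arctan(147/40) ≈ 74.78°
|H| = 2 / 22511 ≈ 8.8845e-05
Gain = 20 log₁₀(8.8845e-05) ≈ -81.03 dB
∠H = 0.00° − 158.95° = -158.95°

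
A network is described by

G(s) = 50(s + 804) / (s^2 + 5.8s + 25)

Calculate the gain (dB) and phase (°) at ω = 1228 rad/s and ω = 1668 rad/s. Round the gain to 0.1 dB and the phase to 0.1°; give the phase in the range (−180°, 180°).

At s = jω = j1228:
zero (s+804): 804 + j1228 → |·| = √(804²+1228²) = √2154400 ≈ 1467.8, ∠ = arctan(1228/804) ≈ 56.79°
quadratic: (j1228)² + 5.8·j1228 + 25 = -1507959 + j7122.4 → |·| ≈ 1.508e+06, ∠ ≈ 179.73°
|G| = 50 · 1467.8 / 1.508e+06 ≈ 0.048667
Gain = 20 log₁₀(0.048667) ≈ -26.26 dB
∠G = 56.79° − 179.73° = -122.94°

At s = jω = j1668:
zero (s+804): 804 + j1668 → |·| = √(804²+1668²) = √3428640 ≈ 1851.7, ∠ = arctan(1668/804) ≈ 64.27°
quadratic: (j1668)² + 5.8·j1668 + 25 = -2782199 + j9674.4 → |·| ≈ 2.7822e+06, ∠ ≈ 179.80°
|G| = 50 · 1851.7 / 2.7822e+06 ≈ 0.033278
Gain = 20 log₁₀(0.033278) ≈ -29.56 dB
∠G = 64.27° − 179.80° = -115.53°

ω = 1228: -26.3 dB, -122.9°; ω = 1668: -29.6 dB, -115.5°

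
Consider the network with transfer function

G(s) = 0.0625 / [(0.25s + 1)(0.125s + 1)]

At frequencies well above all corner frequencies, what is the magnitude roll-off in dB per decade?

-40 dB/decade

Each pole contributes −20 dB/decade at high frequency; each zero contributes +20 dB/decade.
Net: 0 zero(s) − 2 pole(s) → -40 dB/decade.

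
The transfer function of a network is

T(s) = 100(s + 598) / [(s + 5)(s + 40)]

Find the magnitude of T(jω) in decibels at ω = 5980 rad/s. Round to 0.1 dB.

At s = jω = j5980:
zero (s+598): 598 + j5980 → |·| = √(598²+5980²) = √36118004 ≈ 6009.8, ∠ = arctan(5980/598) ≈ 84.29°
pole (s+5): 5 + j5980 → |·| = √(5²+5980²) = √35760425 ≈ 5980, ∠ = arctan(5980/5) ≈ 89.95°
pole (s+40): 40 + j5980 → |·| = √(40²+5980²) = √35762000 ≈ 5980.1, ∠ = arctan(5980/40) ≈ 89.62°
|T| = 100 · 6009.8 / 3.5761e+07 ≈ 0.016805
Gain = 20 log₁₀(0.016805) ≈ -35.49 dB

-35.5 dB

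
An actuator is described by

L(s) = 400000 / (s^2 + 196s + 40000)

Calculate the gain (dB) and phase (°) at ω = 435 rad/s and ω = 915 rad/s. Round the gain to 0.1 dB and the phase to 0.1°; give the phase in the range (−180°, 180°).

ω = 435: 7.3 dB, -150.3°; ω = 915: -6.2 dB, -167.3°

At s = jω = j435:
quadratic: (j435)² + 196·j435 + 40000 = -149225 + j85260 → |·| ≈ 1.7186e+05, ∠ ≈ 150.26°
|L| = 400000 / 1.7186e+05 ≈ 2.3275
Gain = 20 log₁₀(2.3275) ≈ 7.34 dB
∠L = 0.00° − 150.26° = -150.26°

At s = jω = j915:
quadratic: (j915)² + 196·j915 + 40000 = -797225 + j179340 → |·| ≈ 8.1715e+05, ∠ ≈ 167.32°
|L| = 400000 / 8.1715e+05 ≈ 0.48951
Gain = 20 log₁₀(0.48951) ≈ -6.20 dB
∠L = 0.00° − 167.32° = -167.32°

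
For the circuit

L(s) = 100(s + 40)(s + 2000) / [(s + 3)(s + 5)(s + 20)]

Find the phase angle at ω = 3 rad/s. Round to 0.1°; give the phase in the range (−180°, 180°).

At s = jω = j3:
zero (s+40): 40 + j3 → |·| = √(40²+3²) = √1609 ≈ 40.112, ∠ = arctan(3/40) ≈ 4.29°
zero (s+2000): 2000 + j3 → |·| = √(2000²+3²) = √4000009 ≈ 2000, ∠ = arctan(3/2000) ≈ 0.09°
pole (s+3): 3 + j3 → |·| = √(3²+3²) = √18 ≈ 4.2426, ∠ = arctan(3/3) ≈ 45.00°
pole (s+5): 5 + j3 → |·| = √(5²+3²) = √34 ≈ 5.831, ∠ = arctan(3/5) ≈ 30.96°
pole (s+20): 20 + j3 → |·| = √(20²+3²) = √409 ≈ 20.224, ∠ = arctan(3/20) ≈ 8.53°
∠L = 4.38° − 84.49° = -80.11°

-80.1°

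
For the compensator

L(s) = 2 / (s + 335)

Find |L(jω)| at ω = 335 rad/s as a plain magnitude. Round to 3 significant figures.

0.00422

At s = jω = j335:
pole (s+335): 335 + j335 → |·| = √(335²+335²) = √224450 ≈ 473.76, ∠ = arctan(335/335) ≈ 45.00°
|L| = 2 / 473.76 ≈ 0.0042215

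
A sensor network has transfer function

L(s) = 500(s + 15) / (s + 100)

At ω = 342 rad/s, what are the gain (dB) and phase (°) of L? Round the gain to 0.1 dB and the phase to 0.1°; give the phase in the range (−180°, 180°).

At s = jω = j342:
zero (s+15): 15 + j342 → |·| = √(15²+342²) = √117189 ≈ 342.33, ∠ = arctan(342/15) ≈ 87.49°
pole (s+100): 100 + j342 → |·| = √(100²+342²) = √126964 ≈ 356.32, ∠ = arctan(342/100) ≈ 73.70°
|L| = 500 · 342.33 / 356.32 ≈ 480.37
Gain = 20 log₁₀(480.37) ≈ 53.63 dB
∠L = 87.49° − 73.70° = 13.79°

53.6 dB, 13.8°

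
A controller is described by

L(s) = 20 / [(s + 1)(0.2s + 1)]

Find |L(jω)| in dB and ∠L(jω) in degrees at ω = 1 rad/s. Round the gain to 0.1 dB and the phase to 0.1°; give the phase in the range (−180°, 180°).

22.8 dB, -56.3°

At ω = 1 rad/s:
pole (1 + j1·1) = 1 + j1 → |·| ≈ 1.4142, ∠ ≈ 45.00°
pole (1 + j1·0.2) = 1 + j0.2 → |·| ≈ 1.0198, ∠ ≈ 11.31°
|L| = 20 · 1 / (1.4142 · 1.0198) ≈ 13.868
Gain = 20 log₁₀(13.868) ≈ 22.84 dB
∠L = (0°) − (45.00° + 11.31°) = -56.31°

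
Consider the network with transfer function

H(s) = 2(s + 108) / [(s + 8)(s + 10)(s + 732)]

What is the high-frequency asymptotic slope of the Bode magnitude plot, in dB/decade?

-40 dB/decade

Each pole contributes −20 dB/decade at high frequency; each zero contributes +20 dB/decade.
Net: 1 zero(s) − 3 pole(s) → -40 dB/decade.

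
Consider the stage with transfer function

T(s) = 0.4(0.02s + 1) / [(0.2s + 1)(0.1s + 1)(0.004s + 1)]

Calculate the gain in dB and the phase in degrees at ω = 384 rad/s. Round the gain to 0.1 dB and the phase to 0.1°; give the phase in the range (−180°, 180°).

-64.8 dB, -152.1°

At ω = 384 rad/s:
zero (1 + j384·0.02) = 1 + j7.68 → |·| ≈ 7.7448, ∠ ≈ 82.58°
pole (1 + j384·0.2) = 1 + j76.8 → |·| ≈ 76.807, ∠ ≈ 89.25°
pole (1 + j384·0.1) = 1 + j38.4 → |·| ≈ 38.413, ∠ ≈ 88.51°
pole (1 + j384·0.004) = 1 + j1.536 → |·| ≈ 1.8328, ∠ ≈ 56.93°
|T| = 0.4 · 7.7448 / (76.807 · 38.413 · 1.8328) ≈ 0.0005729
Gain = 20 log₁₀(0.0005729) ≈ -64.84 dB
∠T = (82.58°) − (89.25° + 88.51° + 56.93°) = -152.11°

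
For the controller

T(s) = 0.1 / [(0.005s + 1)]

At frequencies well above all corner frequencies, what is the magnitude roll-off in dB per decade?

Each pole contributes −20 dB/decade at high frequency; each zero contributes +20 dB/decade.
Net: 0 zero(s) − 1 pole(s) → -20 dB/decade.

-20 dB/decade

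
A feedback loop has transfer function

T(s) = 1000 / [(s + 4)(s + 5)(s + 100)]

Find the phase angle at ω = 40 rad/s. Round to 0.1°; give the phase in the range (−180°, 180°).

At s = jω = j40:
pole (s+4): 4 + j40 → |·| = √(4²+40²) = √1616 ≈ 40.2, ∠ = arctan(40/4) ≈ 84.29°
pole (s+5): 5 + j40 → |·| = √(5²+40²) = √1625 ≈ 40.311, ∠ = arctan(40/5) ≈ 82.87°
pole (s+100): 100 + j40 → |·| = √(100²+40²) = √11600 ≈ 107.7, ∠ = arctan(40/100) ≈ 21.80°
∠T = 0.00° − 188.96° = -188.96° ≡ 171.04° (principal value)

171.0°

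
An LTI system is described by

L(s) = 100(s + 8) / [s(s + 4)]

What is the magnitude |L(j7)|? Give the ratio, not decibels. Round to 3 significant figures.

18.8

At s = jω = j7:
zero (s+8): 8 + j7 → |·| = √(8²+7²) = √113 ≈ 10.63, ∠ = arctan(7/8) ≈ 41.19°
pole (s+4): 4 + j7 → |·| = √(4²+7²) = √65 ≈ 8.0623, ∠ = arctan(7/4) ≈ 60.26°
pole at origin: |s| = 7, ∠ = 90.00° (in denominator)
|L| = 100 · 10.63 / 56.436 ≈ 18.835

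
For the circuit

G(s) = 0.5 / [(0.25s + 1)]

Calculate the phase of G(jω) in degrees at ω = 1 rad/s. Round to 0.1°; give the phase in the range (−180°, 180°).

-14.0°

At ω = 1 rad/s:
pole (1 + j1·0.25) = 1 + j0.25 → |·| ≈ 1.0308, ∠ ≈ 14.04°
∠G = (0°) − (14.04°) = -14.04°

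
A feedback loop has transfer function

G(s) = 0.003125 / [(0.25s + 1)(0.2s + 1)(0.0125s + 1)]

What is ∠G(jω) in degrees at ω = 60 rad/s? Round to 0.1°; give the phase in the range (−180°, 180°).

151.7°

At ω = 60 rad/s:
pole (1 + j60·0.25) = 1 + j15 → |·| ≈ 15.033, ∠ ≈ 86.19°
pole (1 + j60·0.2) = 1 + j12 → |·| ≈ 12.042, ∠ ≈ 85.24°
pole (1 + j60·0.0125) = 1 + j0.75 → |·| ≈ 1.25, ∠ ≈ 36.87°
∠G = (0°) − (86.19° + 85.24° + 36.87°) = -208.30° ≡ 151.70° (principal value)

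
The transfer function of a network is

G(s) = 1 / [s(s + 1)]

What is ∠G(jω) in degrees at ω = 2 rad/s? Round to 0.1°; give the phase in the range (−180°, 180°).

At s = jω = j2:
pole (s+1): 1 + j2 → |·| = √(1²+2²) = √5 ≈ 2.2361, ∠ = arctan(2/1) ≈ 63.43°
pole at origin: |s| = 2, ∠ = 90.00° (in denominator)
∠G = 0.00° − 153.43° = -153.43°

-153.4°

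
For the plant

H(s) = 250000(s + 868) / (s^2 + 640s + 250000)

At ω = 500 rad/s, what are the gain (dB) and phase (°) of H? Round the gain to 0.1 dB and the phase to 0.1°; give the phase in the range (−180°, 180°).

57.9 dB, -60.1°

At s = jω = j500:
zero (s+868): 868 + j500 → |·| = √(868²+500²) = √1003424 ≈ 1001.7, ∠ = arctan(500/868) ≈ 29.94°
quadratic: (j500)² + 640·j500 + 250000 = 0 + j320000 → |·| ≈ 3.2e+05, ∠ ≈ 90.00°
|H| = 250000 · 1001.7 / 3.2e+05 ≈ 782.58
Gain = 20 log₁₀(782.58) ≈ 57.87 dB
∠H = 29.94° − 90.00° = -60.06°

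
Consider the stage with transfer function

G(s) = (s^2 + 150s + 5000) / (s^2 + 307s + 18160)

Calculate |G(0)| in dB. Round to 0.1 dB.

G(0) = 5000 / 18160 ≈ 0.27533
20 log₁₀(0.27533) ≈ -11.20 dB

-11.2 dB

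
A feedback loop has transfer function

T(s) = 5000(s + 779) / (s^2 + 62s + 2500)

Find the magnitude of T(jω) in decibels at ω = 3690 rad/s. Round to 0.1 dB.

2.8 dB

At s = jω = j3690:
zero (s+779): 779 + j3690 → |·| = √(779²+3690²) = √14222941 ≈ 3771.3, ∠ = arctan(3690/779) ≈ 78.08°
quadratic: (j3690)² + 62·j3690 + 2500 = -13613600 + j228780 → |·| ≈ 1.3616e+07, ∠ ≈ 179.04°
|T| = 5000 · 3771.3 / 1.3616e+07 ≈ 1.3849
Gain = 20 log₁₀(1.3849) ≈ 2.83 dB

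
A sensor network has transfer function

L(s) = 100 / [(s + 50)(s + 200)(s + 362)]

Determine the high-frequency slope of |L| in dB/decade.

-60 dB/decade

Each pole contributes −20 dB/decade at high frequency; each zero contributes +20 dB/decade.
Net: 0 zero(s) − 3 pole(s) → -60 dB/decade.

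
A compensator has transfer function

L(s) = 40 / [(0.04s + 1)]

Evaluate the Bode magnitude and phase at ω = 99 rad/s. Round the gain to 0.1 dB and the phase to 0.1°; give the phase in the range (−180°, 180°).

At ω = 99 rad/s:
pole (1 + j99·0.04) = 1 + j3.96 → |·| ≈ 4.0843, ∠ ≈ 75.83°
|L| = 40 · 1 / (4.0843) ≈ 9.7936
Gain = 20 log₁₀(9.7936) ≈ 19.82 dB
∠L = (0°) − (75.83°) = -75.83°

19.8 dB, -75.8°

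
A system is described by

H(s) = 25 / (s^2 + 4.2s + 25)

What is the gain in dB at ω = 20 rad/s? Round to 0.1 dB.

-23.7 dB

At s = jω = j20:
quadratic: (j20)² + 4.2·j20 + 25 = -375 + j84 → |·| ≈ 384.29, ∠ ≈ 167.37°
|H| = 25 / 384.29 ≈ 0.065055
Gain = 20 log₁₀(0.065055) ≈ -23.73 dB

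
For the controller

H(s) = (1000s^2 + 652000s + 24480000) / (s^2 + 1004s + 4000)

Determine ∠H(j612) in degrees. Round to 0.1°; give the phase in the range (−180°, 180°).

10.2°

Substitute s = j612:
Numerator: 1000(j612)^2 + 652000(j612) + 24480000 = -350064000 + j399024000
Denominator: (j612)^2 + 1004(j612) + 4000 = -370544 + j614448
|N| = √(350064000² + 399024000²) ≈ 5.3082e+08, ∠N ≈ 131.26°
|D| = √(370544² + 614448²) ≈ 7.1753e+05, ∠D ≈ 121.09°
∠H = 131.26° − 121.09° = 10.17°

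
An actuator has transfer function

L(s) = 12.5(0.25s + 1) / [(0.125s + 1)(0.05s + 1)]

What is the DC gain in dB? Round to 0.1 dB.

L(0) = 12.5 · 1 / 1 = 12.5
20 log₁₀(12.5) ≈ 21.94 dB

21.9 dB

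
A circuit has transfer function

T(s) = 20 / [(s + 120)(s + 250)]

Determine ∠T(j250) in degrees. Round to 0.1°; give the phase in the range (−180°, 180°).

At s = jω = j250:
pole (s+120): 120 + j250 → |·| = √(120²+250²) = √76900 ≈ 277.31, ∠ = arctan(250/120) ≈ 64.36°
pole (s+250): 250 + j250 → |·| = √(250²+250²) = √125000 ≈ 353.55, ∠ = arctan(250/250) ≈ 45.00°
∠T = 0.00° − 109.36° = -109.36°

-109.4°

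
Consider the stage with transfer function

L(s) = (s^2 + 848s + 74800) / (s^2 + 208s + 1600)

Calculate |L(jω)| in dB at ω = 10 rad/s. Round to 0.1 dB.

Substitute s = j10:
Numerator: (j10)^2 + 848(j10) + 74800 = 74700 + j8480
Denominator: (j10)^2 + 208(j10) + 1600 = 1500 + j2080
|N| = √(74700² + 8480²) ≈ 75180, ∠N ≈ 6.48°
|D| = √(1500² + 2080²) ≈ 2564.4, ∠D ≈ 54.20°
|L| = 75180 / 2564.4 ≈ 29.317
Gain = 20 log₁₀(29.317) ≈ 29.34 dB

29.3 dB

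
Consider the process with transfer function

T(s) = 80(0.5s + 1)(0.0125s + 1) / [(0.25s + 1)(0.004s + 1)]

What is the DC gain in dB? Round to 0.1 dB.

38.1 dB

T(0) = 80 · 1 / 1 = 80
20 log₁₀(80) ≈ 38.06 dB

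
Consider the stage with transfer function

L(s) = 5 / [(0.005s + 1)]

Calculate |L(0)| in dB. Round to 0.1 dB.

L(0) = 5 · 1 / 1 = 5
20 log₁₀(5) ≈ 13.98 dB

14.0 dB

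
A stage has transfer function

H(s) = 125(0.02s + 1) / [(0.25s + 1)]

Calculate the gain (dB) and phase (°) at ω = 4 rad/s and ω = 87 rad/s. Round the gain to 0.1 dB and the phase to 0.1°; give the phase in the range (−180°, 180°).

ω = 4: 39.0 dB, -40.4°; ω = 87: 21.2 dB, -27.3°

At ω = 4 rad/s:
zero (1 + j4·0.02) = 1 + j0.08 → |·| ≈ 1.0032, ∠ ≈ 4.57°
pole (1 + j4·0.25) = 1 + j1 → |·| ≈ 1.4142, ∠ ≈ 45.00°
|H| = 125 · 1.0032 / (1.4142) ≈ 88.672
Gain = 20 log₁₀(88.672) ≈ 38.96 dB
∠H = (4.57°) − (45.00°) = -40.43°

At ω = 87 rad/s:
zero (1 + j87·0.02) = 1 + j1.74 → |·| ≈ 2.0069, ∠ ≈ 60.11°
pole (1 + j87·0.25) = 1 + j21.75 → |·| ≈ 21.773, ∠ ≈ 87.37°
|H| = 125 · 2.0069 / (21.773) ≈ 11.522
Gain = 20 log₁₀(11.522) ≈ 21.23 dB
∠H = (60.11°) − (87.37°) = -27.26°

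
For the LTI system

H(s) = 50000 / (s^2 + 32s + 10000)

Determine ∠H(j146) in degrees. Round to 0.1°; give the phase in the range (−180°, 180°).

-157.6°

At s = jω = j146:
quadratic: (j146)² + 32·j146 + 10000 = -11316 + j4672 → |·| ≈ 12243, ∠ ≈ 157.57°
∠H = 0.00° − 157.57° = -157.57°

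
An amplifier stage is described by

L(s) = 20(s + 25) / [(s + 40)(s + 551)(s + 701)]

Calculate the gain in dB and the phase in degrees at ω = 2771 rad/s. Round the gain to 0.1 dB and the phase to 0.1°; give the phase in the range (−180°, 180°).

-112.1 dB, -154.2°

At s = jω = j2771:
zero (s+25): 25 + j2771 → |·| = √(25²+2771²) = √7679066 ≈ 2771.1, ∠ = arctan(2771/25) ≈ 89.48°
pole (s+40): 40 + j2771 → |·| = √(40²+2771²) = √7680041 ≈ 2771.3, ∠ = arctan(2771/40) ≈ 89.17°
pole (s+551): 551 + j2771 → |·| = √(551²+2771²) = √7982042 ≈ 2825.3, ∠ = arctan(2771/551) ≈ 78.75°
pole (s+701): 701 + j2771 → |·| = √(701²+2771²) = √8169842 ≈ 2858.3, ∠ = arctan(2771/701) ≈ 75.80°
|L| = 20 · 2771.1 / 2.238e+10 ≈ 2.4764e-06
Gain = 20 log₁₀(2.4764e-06) ≈ -112.12 dB
∠L = 89.48° − 243.72° = -154.24°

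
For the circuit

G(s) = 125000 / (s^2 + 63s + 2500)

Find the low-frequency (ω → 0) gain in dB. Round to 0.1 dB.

G(0) = 125000 / 2500 = 50
20 log₁₀(50) ≈ 33.98 dB

34.0 dB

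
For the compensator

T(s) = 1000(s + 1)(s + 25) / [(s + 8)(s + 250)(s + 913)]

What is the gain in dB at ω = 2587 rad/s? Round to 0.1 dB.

-8.8 dB

At s = jω = j2587:
zero (s+1): 1 + j2587 → |·| = √(1²+2587²) = √6692570 ≈ 2587, ∠ = arctan(2587/1) ≈ 89.98°
zero (s+25): 25 + j2587 → |·| = √(25²+2587²) = √6693194 ≈ 2587.1, ∠ = arctan(2587/25) ≈ 89.45°
pole (s+8): 8 + j2587 → |·| = √(8²+2587²) = √6692633 ≈ 2587, ∠ = arctan(2587/8) ≈ 89.82°
pole (s+250): 250 + j2587 → |·| = √(250²+2587²) = √6755069 ≈ 2599.1, ∠ = arctan(2587/250) ≈ 84.48°
pole (s+913): 913 + j2587 → |·| = √(913²+2587²) = √7526138 ≈ 2743.4, ∠ = arctan(2587/913) ≈ 70.56°
|T| = 1000 · 6.6928e+06 / 1.8446e+10 ≈ 0.36283
Gain = 20 log₁₀(0.36283) ≈ -8.81 dB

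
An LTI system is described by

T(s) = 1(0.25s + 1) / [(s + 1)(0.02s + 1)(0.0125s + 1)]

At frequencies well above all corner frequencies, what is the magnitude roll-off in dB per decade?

-40 dB/decade

Each pole contributes −20 dB/decade at high frequency; each zero contributes +20 dB/decade.
Net: 1 zero(s) − 3 pole(s) → -40 dB/decade.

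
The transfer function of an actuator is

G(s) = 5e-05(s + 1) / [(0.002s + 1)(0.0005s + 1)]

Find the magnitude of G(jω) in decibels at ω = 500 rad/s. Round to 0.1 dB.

At ω = 500 rad/s:
zero (1 + j500·1) = 1 + j500 → |·| ≈ 500, ∠ ≈ 89.89°
pole (1 + j500·0.002) = 1 + j1 → |·| ≈ 1.4142, ∠ ≈ 45.00°
pole (1 + j500·0.0005) = 1 + j0.25 → |·| ≈ 1.0308, ∠ ≈ 14.04°
|G| = 5e-05 · 500 / (1.4142 · 1.0308) ≈ 0.01715
Gain = 20 log₁₀(0.01715) ≈ -35.31 dB

-35.3 dB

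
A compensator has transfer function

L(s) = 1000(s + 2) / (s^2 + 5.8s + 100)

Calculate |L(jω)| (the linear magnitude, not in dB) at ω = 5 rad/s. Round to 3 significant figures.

At s = jω = j5:
zero (s+2): 2 + j5 → |·| = √(2²+5²) = √29 ≈ 5.3852, ∠ = arctan(5/2) ≈ 68.20°
quadratic: (j5)² + 5.8·j5 + 100 = 75 + j29 → |·| ≈ 80.411, ∠ ≈ 21.14°
|L| = 1000 · 5.3852 / 80.411 ≈ 66.971

67.0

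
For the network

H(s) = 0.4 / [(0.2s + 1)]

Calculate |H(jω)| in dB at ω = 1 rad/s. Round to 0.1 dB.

-8.1 dB

At ω = 1 rad/s:
pole (1 + j1·0.2) = 1 + j0.2 → |·| ≈ 1.0198, ∠ ≈ 11.31°
|H| = 0.4 · 1 / (1.0198) ≈ 0.39223
Gain = 20 log₁₀(0.39223) ≈ -8.13 dB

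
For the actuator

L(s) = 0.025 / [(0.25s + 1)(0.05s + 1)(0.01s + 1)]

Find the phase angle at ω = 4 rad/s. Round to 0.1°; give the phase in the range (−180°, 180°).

-58.6°

At ω = 4 rad/s:
pole (1 + j4·0.25) = 1 + j1 → |·| ≈ 1.4142, ∠ ≈ 45.00°
pole (1 + j4·0.05) = 1 + j0.2 → |·| ≈ 1.0198, ∠ ≈ 11.31°
pole (1 + j4·0.01) = 1 + j0.04 → |·| ≈ 1.0008, ∠ ≈ 2.29°
∠L = (0°) − (45.00° + 11.31° + 2.29°) = -58.60°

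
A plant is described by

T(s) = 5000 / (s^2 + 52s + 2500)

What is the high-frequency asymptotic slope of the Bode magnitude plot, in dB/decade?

Each pole contributes −20 dB/decade at high frequency; each zero contributes +20 dB/decade.
Net: 0 zero(s) − 2 pole(s) → -40 dB/decade.

-40 dB/decade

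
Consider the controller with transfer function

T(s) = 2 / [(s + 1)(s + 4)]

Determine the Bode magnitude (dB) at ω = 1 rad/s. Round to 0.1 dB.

-9.3 dB

At s = jω = j1:
pole (s+1): 1 + j1 → |·| = √(1²+1²) = √2 ≈ 1.4142, ∠ = arctan(1/1) ≈ 45.00°
pole (s+4): 4 + j1 → |·| = √(4²+1²) = √17 ≈ 4.1231, ∠ = arctan(1/4) ≈ 14.04°
|T| = 2 / 5.8309 ≈ 0.343
Gain = 20 log₁₀(0.343) ≈ -9.29 dB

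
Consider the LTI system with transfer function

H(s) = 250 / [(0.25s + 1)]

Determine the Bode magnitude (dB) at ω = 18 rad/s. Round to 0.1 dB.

34.7 dB

At ω = 18 rad/s:
pole (1 + j18·0.25) = 1 + j4.5 → |·| ≈ 4.6098, ∠ ≈ 77.47°
|H| = 250 · 1 / (4.6098) ≈ 54.232
Gain = 20 log₁₀(54.232) ≈ 34.69 dB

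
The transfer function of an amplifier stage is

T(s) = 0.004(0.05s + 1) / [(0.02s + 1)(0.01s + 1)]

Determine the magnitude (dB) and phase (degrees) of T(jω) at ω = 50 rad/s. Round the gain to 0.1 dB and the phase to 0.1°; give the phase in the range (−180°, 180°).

At ω = 50 rad/s:
zero (1 + j50·0.05) = 1 + j2.5 → |·| ≈ 2.6926, ∠ ≈ 68.20°
pole (1 + j50·0.02) = 1 + j1 → |·| ≈ 1.4142, ∠ ≈ 45.00°
pole (1 + j50·0.01) = 1 + j0.5 → |·| ≈ 1.118, ∠ ≈ 26.57°
|T| = 0.004 · 2.6926 / (1.4142 · 1.118) ≈ 0.0068121
Gain = 20 log₁₀(0.0068121) ≈ -43.33 dB
∠T = (68.20°) − (45.00° + 26.57°) = -3.37°

-43.3 dB, -3.4°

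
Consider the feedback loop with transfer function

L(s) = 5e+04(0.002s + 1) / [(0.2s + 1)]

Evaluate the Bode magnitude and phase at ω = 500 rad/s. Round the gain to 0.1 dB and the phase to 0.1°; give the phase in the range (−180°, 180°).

At ω = 500 rad/s:
zero (1 + j500·0.002) = 1 + j1 → |·| ≈ 1.4142, ∠ ≈ 45.00°
pole (1 + j500·0.2) = 1 + j100 → |·| ≈ 100, ∠ ≈ 89.43°
|L| = 5e+04 · 1.4142 / (100) ≈ 707.1
Gain = 20 log₁₀(707.1) ≈ 56.99 dB
∠L = (45.00°) − (89.43°) = -44.43°

57.0 dB, -44.4°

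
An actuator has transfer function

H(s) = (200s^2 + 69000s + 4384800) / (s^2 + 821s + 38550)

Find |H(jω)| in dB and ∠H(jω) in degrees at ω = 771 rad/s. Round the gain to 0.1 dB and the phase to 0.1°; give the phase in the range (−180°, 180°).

43.5 dB, 23.8°

Substitute s = j771:
Numerator: 200(j771)^2 + 69000(j771) + 4384800 = -114503400 + j53199000
Denominator: (j771)^2 + 821(j771) + 38550 = -555891 + j632991
|N| = √(114503400² + 53199000²) ≈ 1.2626e+08, ∠N ≈ 155.08°
|D| = √(555891² + 632991²) ≈ 8.4243e+05, ∠D ≈ 131.29°
|H| = 1.2626e+08 / 8.4243e+05 ≈ 149.88
Gain = 20 log₁₀(149.88) ≈ 43.51 dB
∠H = 155.08° − 131.29° = 23.79°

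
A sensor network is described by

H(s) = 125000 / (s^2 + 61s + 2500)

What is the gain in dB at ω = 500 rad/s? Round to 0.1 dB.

At s = jω = j500:
quadratic: (j500)² + 61·j500 + 2500 = -247500 + j30500 → |·| ≈ 2.4937e+05, ∠ ≈ 172.97°
|H| = 125000 / 2.4937e+05 ≈ 0.50126
Gain = 20 log₁₀(0.50126) ≈ -6.00 dB

-6.0 dB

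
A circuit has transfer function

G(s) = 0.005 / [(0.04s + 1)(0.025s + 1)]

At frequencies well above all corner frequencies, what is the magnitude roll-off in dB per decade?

Each pole contributes −20 dB/decade at high frequency; each zero contributes +20 dB/decade.
Net: 0 zero(s) − 2 pole(s) → -40 dB/decade.

-40 dB/decade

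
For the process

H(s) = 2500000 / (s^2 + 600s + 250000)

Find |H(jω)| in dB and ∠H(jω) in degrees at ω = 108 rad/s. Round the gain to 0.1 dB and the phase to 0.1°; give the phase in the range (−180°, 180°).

At s = jω = j108:
quadratic: (j108)² + 600·j108 + 250000 = 238336 + j64800 → |·| ≈ 2.4699e+05, ∠ ≈ 15.21°
|H| = 2500000 / 2.4699e+05 ≈ 10.122
Gain = 20 log₁₀(10.122) ≈ 20.11 dB
∠H = 0.00° − 15.21° = -15.21°

20.1 dB, -15.2°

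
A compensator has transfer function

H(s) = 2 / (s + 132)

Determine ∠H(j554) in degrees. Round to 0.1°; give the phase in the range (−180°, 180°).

At s = jω = j554:
pole (s+132): 132 + j554 → |·| = √(132²+554²) = √324340 ≈ 569.51, ∠ = arctan(554/132) ≈ 76.60°
∠H = 0.00° − 76.60° = -76.60°

-76.6°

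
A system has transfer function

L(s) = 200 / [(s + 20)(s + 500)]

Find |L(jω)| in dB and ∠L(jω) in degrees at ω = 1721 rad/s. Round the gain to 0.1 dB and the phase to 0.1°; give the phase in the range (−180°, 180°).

At s = jω = j1721:
pole (s+20): 20 + j1721 → |·| = √(20²+1721²) = √2962241 ≈ 1721.1, ∠ = arctan(1721/20) ≈ 89.33°
pole (s+500): 500 + j1721 → |·| = √(500²+1721²) = √3211841 ≈ 1792.2, ∠ = arctan(1721/500) ≈ 73.80°
|L| = 200 / 3.0846e+06 ≈ 6.4838e-05
Gain = 20 log₁₀(6.4838e-05) ≈ -83.76 dB
∠L = 0.00° − 163.13° = -163.13°

-83.8 dB, -163.1°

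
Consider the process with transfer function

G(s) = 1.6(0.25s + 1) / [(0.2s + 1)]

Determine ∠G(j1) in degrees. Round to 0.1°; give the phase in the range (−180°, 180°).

2.7°

At ω = 1 rad/s:
zero (1 + j1·0.25) = 1 + j0.25 → |·| ≈ 1.0308, ∠ ≈ 14.04°
pole (1 + j1·0.2) = 1 + j0.2 → |·| ≈ 1.0198, ∠ ≈ 11.31°
∠G = (14.04°) − (11.31°) = 2.73°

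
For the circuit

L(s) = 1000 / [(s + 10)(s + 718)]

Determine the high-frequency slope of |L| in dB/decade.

-40 dB/decade

Each pole contributes −20 dB/decade at high frequency; each zero contributes +20 dB/decade.
Net: 0 zero(s) − 2 pole(s) → -40 dB/decade.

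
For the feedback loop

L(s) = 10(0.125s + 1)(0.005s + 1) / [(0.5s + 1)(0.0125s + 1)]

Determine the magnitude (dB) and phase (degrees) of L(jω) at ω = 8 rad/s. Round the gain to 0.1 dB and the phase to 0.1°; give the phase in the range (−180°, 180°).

10.7 dB, -34.4°

At ω = 8 rad/s:
zero (1 + j8·0.125) = 1 + j1 → |·| ≈ 1.4142, ∠ ≈ 45.00°
zero (1 + j8·0.005) = 1 + j0.04 → |·| ≈ 1.0008, ∠ ≈ 2.29°
pole (1 + j8·0.5) = 1 + j4 → |·| ≈ 4.1231, ∠ ≈ 75.96°
pole (1 + j8·0.0125) = 1 + j0.1 → |·| ≈ 1.005, ∠ ≈ 5.71°
|L| = 10 · 1.4142 · 1.0008 / (4.1231 · 1.005) ≈ 3.4156
Gain = 20 log₁₀(3.4156) ≈ 10.67 dB
∠L = (45.00° + 2.29°) − (75.96° + 5.71°) = -34.38°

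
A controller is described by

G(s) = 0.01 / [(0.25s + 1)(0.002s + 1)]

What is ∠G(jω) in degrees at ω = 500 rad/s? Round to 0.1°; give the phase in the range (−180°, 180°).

At ω = 500 rad/s:
pole (1 + j500·0.25) = 1 + j125 → |·| ≈ 125, ∠ ≈ 89.54°
pole (1 + j500·0.002) = 1 + j1 → |·| ≈ 1.4142, ∠ ≈ 45.00°
∠G = (0°) − (89.54° + 45.00°) = -134.54°

-134.5°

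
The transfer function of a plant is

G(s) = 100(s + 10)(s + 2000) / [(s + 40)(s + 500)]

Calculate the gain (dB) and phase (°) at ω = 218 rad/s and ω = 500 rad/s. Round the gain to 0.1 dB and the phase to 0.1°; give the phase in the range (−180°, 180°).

At s = jω = j218:
zero (s+10): 10 + j218 → |·| = √(10²+218²) = √47624 ≈ 218.23, ∠ = arctan(218/10) ≈ 87.37°
zero (s+2000): 2000 + j218 → |·| = √(2000²+218²) = √4047524 ≈ 2011.8, ∠ = arctan(218/2000) ≈ 6.22°
pole (s+40): 40 + j218 → |·| = √(40²+218²) = √49124 ≈ 221.64, ∠ = arctan(218/40) ≈ 79.60°
pole (s+500): 500 + j218 → |·| = √(500²+218²) = √297524 ≈ 545.46, ∠ = arctan(218/500) ≈ 23.56°
|G| = 100 · 4.3904e+05 / 1.209e+05 ≈ 363.14
Gain = 20 log₁₀(363.14) ≈ 51.20 dB
∠G = 93.59° − 103.16° = -9.57°

At s = jω = j500:
zero (s+10): 10 + j500 → |·| = √(10²+500²) = √250100 ≈ 500.1, ∠ = arctan(500/10) ≈ 88.85°
zero (s+2000): 2000 + j500 → |·| = √(2000²+500²) = √4250000 ≈ 2061.6, ∠ = arctan(500/2000) ≈ 14.04°
pole (s+40): 40 + j500 → |·| = √(40²+500²) = √251600 ≈ 501.6, ∠ = arctan(500/40) ≈ 85.43°
pole (s+500): 500 + j500 → |·| = √(500²+500²) = √500000 ≈ 707.11, ∠ = arctan(500/500) ≈ 45.00°
|G| = 100 · 1.031e+06 / 3.5469e+05 ≈ 290.68
Gain = 20 log₁₀(290.68) ≈ 49.27 dB
∠G = 102.89° − 130.43° = -27.54°

ω = 218: 51.2 dB, -9.6°; ω = 500: 49.3 dB, -27.5°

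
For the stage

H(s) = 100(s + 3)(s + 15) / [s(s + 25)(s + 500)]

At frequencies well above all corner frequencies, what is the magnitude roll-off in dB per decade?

Each pole contributes −20 dB/decade at high frequency; each zero contributes +20 dB/decade.
Net: 2 zero(s) − 3 pole(s) → -20 dB/decade.

-20 dB/decade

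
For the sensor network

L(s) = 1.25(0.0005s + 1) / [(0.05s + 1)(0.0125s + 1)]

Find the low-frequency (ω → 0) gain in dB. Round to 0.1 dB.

1.9 dB

L(0) = 1.25 · 1 / 1 = 1.25
20 log₁₀(1.25) ≈ 1.94 dB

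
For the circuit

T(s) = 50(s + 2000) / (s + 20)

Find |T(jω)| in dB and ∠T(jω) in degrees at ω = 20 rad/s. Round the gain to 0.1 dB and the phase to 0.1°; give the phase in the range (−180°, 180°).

71.0 dB, -44.4°

At s = jω = j20:
zero (s+2000): 2000 + j20 → |·| = √(2000²+20²) = √4000400 ≈ 2000.1, ∠ = arctan(20/2000) ≈ 0.57°
pole (s+20): 20 + j20 → |·| = √(20²+20²) = √800 ≈ 28.284, ∠ = arctan(20/20) ≈ 45.00°
|T| = 50 · 2000.1 / 28.284 ≈ 3535.7
Gain = 20 log₁₀(3535.7) ≈ 70.97 dB
∠T = 0.57° − 45.00° = -44.43°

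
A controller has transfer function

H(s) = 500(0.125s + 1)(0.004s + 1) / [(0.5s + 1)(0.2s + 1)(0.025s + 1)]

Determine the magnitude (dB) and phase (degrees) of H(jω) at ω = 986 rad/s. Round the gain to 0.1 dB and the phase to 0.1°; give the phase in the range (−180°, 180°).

-19.6 dB, -102.0°

At ω = 986 rad/s:
zero (1 + j986·0.125) = 1 + j123.25 → |·| ≈ 123.25, ∠ ≈ 89.54°
zero (1 + j986·0.004) = 1 + j3.944 → |·| ≈ 4.0688, ∠ ≈ 75.77°
pole (1 + j986·0.5) = 1 + j493 → |·| ≈ 493, ∠ ≈ 89.88°
pole (1 + j986·0.2) = 1 + j197.2 → |·| ≈ 197.2, ∠ ≈ 89.71°
pole (1 + j986·0.025) = 1 + j24.65 → |·| ≈ 24.67, ∠ ≈ 87.68°
|H| = 500 · 123.25 · 4.0688 / (493 · 197.2 · 24.67) ≈ 0.10454
Gain = 20 log₁₀(0.10454) ≈ -19.61 dB
∠H = (89.54° + 75.77°) − (89.88° + 89.71° + 87.68°) = -101.96°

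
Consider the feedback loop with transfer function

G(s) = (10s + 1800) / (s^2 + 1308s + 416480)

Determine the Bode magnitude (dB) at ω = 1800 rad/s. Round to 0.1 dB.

-46.2 dB

Substitute s = j1800:
Numerator: 10(j1800) + 1800 = 1800 + j18000
Denominator: (j1800)^2 + 1308(j1800) + 416480 = -2823520 + j2354400
|N| = √(1800² + 18000²) ≈ 18090, ∠N ≈ 84.29°
|D| = √(2823520² + 2354400²) ≈ 3.6763e+06, ∠D ≈ 140.18°
|G| = 18090 / 3.6763e+06 ≈ 0.0049207
Gain = 20 log₁₀(0.0049207) ≈ -46.16 dB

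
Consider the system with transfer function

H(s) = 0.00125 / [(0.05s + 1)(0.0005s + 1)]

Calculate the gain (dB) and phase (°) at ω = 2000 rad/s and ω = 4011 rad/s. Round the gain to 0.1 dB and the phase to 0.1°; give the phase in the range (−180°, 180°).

At ω = 2000 rad/s:
pole (1 + j2000·0.05) = 1 + j100 → |·| ≈ 100, ∠ ≈ 89.43°
pole (1 + j2000·0.0005) = 1 + j1 → |·| ≈ 1.4142, ∠ ≈ 45.00°
|H| = 0.00125 · 1 / (100 · 1.4142) ≈ 8.8389e-06
Gain = 20 log₁₀(8.8389e-06) ≈ -101.07 dB
∠H = (0°) − (89.43° + 45.00°) = -134.43°

At ω = 4011 rad/s:
pole (1 + j4011·0.05) = 1 + j200.55 → |·| ≈ 200.55, ∠ ≈ 89.71°
pole (1 + j4011·0.0005) = 1 + j2.0055 → |·| ≈ 2.241, ∠ ≈ 63.50°
|H| = 0.00125 · 1 / (200.55 · 2.241) ≈ 2.7813e-06
Gain = 20 log₁₀(2.7813e-06) ≈ -111.12 dB
∠H = (0°) − (89.71° + 63.50°) = -153.21°

ω = 2000: -101.1 dB, -134.4°; ω = 4011: -111.1 dB, -153.2°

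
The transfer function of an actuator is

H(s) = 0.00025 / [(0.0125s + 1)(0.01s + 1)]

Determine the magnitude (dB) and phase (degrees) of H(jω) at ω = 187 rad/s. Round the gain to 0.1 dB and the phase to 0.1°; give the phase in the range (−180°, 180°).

-86.7 dB, -128.7°

At ω = 187 rad/s:
pole (1 + j187·0.0125) = 1 + j2.3375 → |·| ≈ 2.5424, ∠ ≈ 66.84°
pole (1 + j187·0.01) = 1 + j1.87 → |·| ≈ 2.1206, ∠ ≈ 61.86°
|H| = 0.00025 · 1 / (2.5424 · 2.1206) ≈ 4.637e-05
Gain = 20 log₁₀(4.637e-05) ≈ -86.68 dB
∠H = (0°) − (66.84° + 61.86°) = -128.70°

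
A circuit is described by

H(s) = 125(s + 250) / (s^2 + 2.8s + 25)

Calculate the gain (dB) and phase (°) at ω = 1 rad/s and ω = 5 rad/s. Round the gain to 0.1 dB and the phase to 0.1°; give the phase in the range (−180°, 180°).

ω = 1: 62.2 dB, -6.4°; ω = 5: 67.0 dB, -88.9°

At s = jω = j1:
zero (s+250): 250 + j1 → |·| = √(250²+1²) = √62501 ≈ 250, ∠ = arctan(1/250) ≈ 0.23°
quadratic: (j1)² + 2.8·j1 + 25 = 24 + j2.8 → |·| ≈ 24.163, ∠ ≈ 6.65°
|H| = 125 · 250 / 24.163 ≈ 1293.3
Gain = 20 log₁₀(1293.3) ≈ 62.23 dB
∠H = 0.23° − 6.65° = -6.42°

At s = jω = j5:
zero (s+250): 250 + j5 → |·| = √(250²+5²) = √62525 ≈ 250.05, ∠ = arctan(5/250) ≈ 1.15°
quadratic: (j5)² + 2.8·j5 + 25 = 0 + j14 → |·| ≈ 14, ∠ ≈ 90.00°
|H| = 125 · 250.05 / 14 ≈ 2232.6
Gain = 20 log₁₀(2232.6) ≈ 66.98 dB
∠H = 1.15° − 90.00° = -88.85°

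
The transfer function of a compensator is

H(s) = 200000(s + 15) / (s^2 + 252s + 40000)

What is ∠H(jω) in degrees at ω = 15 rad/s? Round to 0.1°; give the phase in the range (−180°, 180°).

39.6°

At s = jω = j15:
zero (s+15): 15 + j15 → |·| = √(15²+15²) = √450 ≈ 21.213, ∠ = arctan(15/15) ≈ 45.00°
quadratic: (j15)² + 252·j15 + 40000 = 39775 + j3780 → |·| ≈ 39954, ∠ ≈ 5.43°
∠H = 45.00° − 5.43° = 39.57°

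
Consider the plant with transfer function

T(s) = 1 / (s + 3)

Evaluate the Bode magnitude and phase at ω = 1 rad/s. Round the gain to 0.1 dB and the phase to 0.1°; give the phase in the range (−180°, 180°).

At s = jω = j1:
pole (s+3): 3 + j1 → |·| = √(3²+1²) = √10 ≈ 3.1623, ∠ = arctan(1/3) ≈ 18.43°
|T| = 1 / 3.1623 ≈ 0.31623
Gain = 20 log₁₀(0.31623) ≈ -10.00 dB
∠T = 0.00° − 18.43° = -18.43°

-10.0 dB, -18.4°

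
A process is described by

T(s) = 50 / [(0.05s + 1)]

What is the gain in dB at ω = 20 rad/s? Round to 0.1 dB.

At ω = 20 rad/s:
pole (1 + j20·0.05) = 1 + j1 → |·| ≈ 1.4142, ∠ ≈ 45.00°
|T| = 50 · 1 / (1.4142) ≈ 35.356
Gain = 20 log₁₀(35.356) ≈ 30.97 dB

31.0 dB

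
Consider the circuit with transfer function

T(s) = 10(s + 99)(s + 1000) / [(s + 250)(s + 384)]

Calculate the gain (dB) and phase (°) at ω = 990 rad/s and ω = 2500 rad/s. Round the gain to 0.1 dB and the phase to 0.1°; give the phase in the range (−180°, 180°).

ω = 990: 22.2 dB, -15.6°; ω = 2500: 20.5 dB, -9.6°

At s = jω = j990:
zero (s+99): 99 + j990 → |·| = √(99²+990²) = √989901 ≈ 994.94, ∠ = arctan(990/99) ≈ 84.29°
zero (s+1000): 1000 + j990 → |·| = √(1000²+990²) = √1980100 ≈ 1407.2, ∠ = arctan(990/1000) ≈ 44.71°
pole (s+250): 250 + j990 → |·| = √(250²+990²) = √1042600 ≈ 1021.1, ∠ = arctan(990/250) ≈ 75.83°
pole (s+384): 384 + j990 → |·| = √(384²+990²) = √1127556 ≈ 1061.9, ∠ = arctan(990/384) ≈ 68.80°
|T| = 10 · 1.4001e+06 / 1.0843e+06 ≈ 12.912
Gain = 20 log₁₀(12.912) ≈ 22.22 dB
∠T = 129.00° − 144.63° = -15.63°

At s = jω = j2500:
zero (s+99): 99 + j2500 → |·| = √(99²+2500²) = √6259801 ≈ 2502, ∠ = arctan(2500/99) ≈ 87.73°
zero (s+1000): 1000 + j2500 → |·| = √(1000²+2500²) = √7250000 ≈ 2692.6, ∠ = arctan(2500/1000) ≈ 68.20°
pole (s+250): 250 + j2500 → |·| = √(250²+2500²) = √6312500 ≈ 2512.5, ∠ = arctan(2500/250) ≈ 84.29°
pole (s+384): 384 + j2500 → |·| = √(384²+2500²) = √6397456 ≈ 2529.3, ∠ = arctan(2500/384) ≈ 81.27°
|T| = 10 · 6.7369e+06 / 6.3549e+06 ≈ 10.601
Gain = 20 log₁₀(10.601) ≈ 20.51 dB
∠T = 155.93° − 165.56° = -9.63°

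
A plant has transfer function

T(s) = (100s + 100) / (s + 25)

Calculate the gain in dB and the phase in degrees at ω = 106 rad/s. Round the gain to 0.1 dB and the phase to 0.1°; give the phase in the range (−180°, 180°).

Substitute s = j106:
Numerator: 100(j106) + 100 = 100 + j10600
Denominator: (j106) + 25 = 25 + j106
|N| = √(100² + 10600²) ≈ 10600, ∠N ≈ 89.46°
|D| = √(25² + 106²) ≈ 108.91, ∠D ≈ 76.73°
|T| = 10600 / 108.91 ≈ 97.328
Gain = 20 log₁₀(97.328) ≈ 39.76 dB
∠T = 89.46° − 76.73° = 12.73°

39.8 dB, 12.7°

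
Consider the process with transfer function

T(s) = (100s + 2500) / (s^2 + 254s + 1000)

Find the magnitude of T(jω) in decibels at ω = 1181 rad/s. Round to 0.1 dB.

-21.6 dB

Substitute s = j1181:
Numerator: 100(j1181) + 2500 = 2500 + j118100
Denominator: (j1181)^2 + 254(j1181) + 1000 = -1393761 + j299974
|N| = √(2500² + 118100²) ≈ 1.1813e+05, ∠N ≈ 88.79°
|D| = √(1393761² + 299974²) ≈ 1.4257e+06, ∠D ≈ 167.85°
|T| = 1.1813e+05 / 1.4257e+06 ≈ 0.082858
Gain = 20 log₁₀(0.082858) ≈ -21.63 dB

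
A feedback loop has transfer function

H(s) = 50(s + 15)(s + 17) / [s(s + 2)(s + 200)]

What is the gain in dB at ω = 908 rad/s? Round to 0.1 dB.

-25.4 dB

At s = jω = j908:
zero (s+15): 15 + j908 → |·| = √(15²+908²) = √824689 ≈ 908.12, ∠ = arctan(908/15) ≈ 89.05°
zero (s+17): 17 + j908 → |·| = √(17²+908²) = √824753 ≈ 908.16, ∠ = arctan(908/17) ≈ 88.93°
pole (s+2): 2 + j908 → |·| = √(2²+908²) = √824468 ≈ 908, ∠ = arctan(908/2) ≈ 89.87°
pole (s+200): 200 + j908 → |·| = √(200²+908²) = √864464 ≈ 929.77, ∠ = arctan(908/200) ≈ 77.58°
pole at origin: |s| = 908, ∠ = 90.00° (in denominator)
|H| = 50 · 8.2472e+05 / 7.6656e+08 ≈ 0.053794
Gain = 20 log₁₀(0.053794) ≈ -25.39 dB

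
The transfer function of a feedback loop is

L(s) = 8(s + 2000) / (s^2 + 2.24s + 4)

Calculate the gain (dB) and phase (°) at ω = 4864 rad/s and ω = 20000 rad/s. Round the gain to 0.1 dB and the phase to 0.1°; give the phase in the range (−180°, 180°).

ω = 4864: -55.0 dB, -112.3°; ω = 20000: -67.9 dB, -95.7°

At s = jω = j4864:
zero (s+2000): 2000 + j4864 → |·| = √(2000²+4864²) = √27658496 ≈ 5259.1, ∠ = arctan(4864/2000) ≈ 67.65°
quadratic: (j4864)² + 2.24·j4864 + 4 = -23658492 + j10895.36 → |·| ≈ 2.3658e+07, ∠ ≈ 179.97°
|L| = 8 · 5259.1 / 2.3658e+07 ≈ 0.0017784
Gain = 20 log₁₀(0.0017784) ≈ -55.00 dB
∠L = 67.65° − 179.97° = -112.32°

At s = jω = j20000:
zero (s+2000): 2000 + j20000 → |·| = √(2000²+20000²) = √404000000 ≈ 20100, ∠ = arctan(20000/2000) ≈ 84.29°
quadratic: (j20000)² + 2.24·j20000 + 4 = -399999996 + j44800 → |·| ≈ 4e+08, ∠ ≈ 179.99°
|L| = 8 · 20100 / 4e+08 ≈ 0.000402
Gain = 20 log₁₀(0.000402) ≈ -67.92 dB
∠L = 84.29° − 179.99° = -95.70°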